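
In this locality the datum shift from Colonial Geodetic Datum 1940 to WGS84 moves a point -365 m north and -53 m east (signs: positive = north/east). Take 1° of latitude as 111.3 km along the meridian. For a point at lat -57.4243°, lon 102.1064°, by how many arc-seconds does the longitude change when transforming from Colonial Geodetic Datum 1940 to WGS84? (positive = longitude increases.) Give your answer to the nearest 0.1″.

At latitude -57.4243°, cos φ = 0.538413.
1° of longitude at this latitude = 111.3 × cos φ = 59.93 km, so Δλ = -53.0 / 59925.4 = -0.0008844° = -3.184″.

Δλ = -3.2″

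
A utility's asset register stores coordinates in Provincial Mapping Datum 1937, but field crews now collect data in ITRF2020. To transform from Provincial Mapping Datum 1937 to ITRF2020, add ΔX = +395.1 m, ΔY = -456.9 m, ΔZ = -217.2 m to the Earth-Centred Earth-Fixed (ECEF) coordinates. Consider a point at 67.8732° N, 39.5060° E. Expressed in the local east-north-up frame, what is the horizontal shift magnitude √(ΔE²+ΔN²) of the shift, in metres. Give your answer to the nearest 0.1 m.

The local east axis at (φ, λ) is (−sin λ, cos λ, 0), so ΔE = −sin(39.5060°)·395.1 + cos(39.5060°)·(-456.9) = -603.87 m.
The local north axis is (−sin φ cos λ, −sin φ sin λ, cos φ), giving ΔN = -282.392 + 269.255 − 81.810 = -94.95 m.
Horizontal magnitude = √(ΔE² + ΔN²) = √((-603.87)² + (-94.95)²) = 611.29 m.

611.3 m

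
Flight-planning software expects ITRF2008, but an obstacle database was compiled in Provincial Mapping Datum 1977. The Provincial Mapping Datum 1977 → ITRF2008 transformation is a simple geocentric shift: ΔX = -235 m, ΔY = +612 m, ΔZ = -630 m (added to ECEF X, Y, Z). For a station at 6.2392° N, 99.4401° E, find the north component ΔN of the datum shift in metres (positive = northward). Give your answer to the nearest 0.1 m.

The local north axis is (−sin φ cos λ, −sin φ sin λ, cos φ), giving ΔN = -4.189 − 65.611 − 626.268 = -696.07 m.

ΔN = -696.1 m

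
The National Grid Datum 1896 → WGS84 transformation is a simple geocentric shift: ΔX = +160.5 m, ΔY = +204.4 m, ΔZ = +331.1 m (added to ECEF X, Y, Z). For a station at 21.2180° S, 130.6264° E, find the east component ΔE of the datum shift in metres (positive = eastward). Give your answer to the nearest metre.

ΔE = -255 m

The local east axis at (φ, λ) is (−sin λ, cos λ, 0), so ΔE = −sin(130.6264°)·160.5 + cos(130.6264°)·204.4 = -254.90 m.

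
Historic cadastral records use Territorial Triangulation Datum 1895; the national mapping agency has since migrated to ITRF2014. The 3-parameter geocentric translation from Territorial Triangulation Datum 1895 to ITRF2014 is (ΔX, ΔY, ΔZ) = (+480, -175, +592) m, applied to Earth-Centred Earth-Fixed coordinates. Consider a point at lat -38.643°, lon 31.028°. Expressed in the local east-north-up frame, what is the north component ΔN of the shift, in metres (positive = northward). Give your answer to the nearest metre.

ΔN = 663 m

The local north axis is (−sin φ cos λ, −sin φ sin λ, cos φ), giving ΔN = 256.855 − 56.330 + 462.383 = 662.91 m.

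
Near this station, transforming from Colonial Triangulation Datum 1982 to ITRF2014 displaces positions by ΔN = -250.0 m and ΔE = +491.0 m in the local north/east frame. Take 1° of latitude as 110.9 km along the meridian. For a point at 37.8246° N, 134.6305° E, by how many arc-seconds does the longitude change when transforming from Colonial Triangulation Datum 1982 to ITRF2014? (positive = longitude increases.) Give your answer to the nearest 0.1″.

At latitude 37.8246°, cos φ = 0.789892.
1° of longitude at this latitude = 110.9 × cos φ = 87.60 km, so Δλ = 491.0 / 87599.0 = 0.0056051° = 20.178″.

Δλ = 20.2″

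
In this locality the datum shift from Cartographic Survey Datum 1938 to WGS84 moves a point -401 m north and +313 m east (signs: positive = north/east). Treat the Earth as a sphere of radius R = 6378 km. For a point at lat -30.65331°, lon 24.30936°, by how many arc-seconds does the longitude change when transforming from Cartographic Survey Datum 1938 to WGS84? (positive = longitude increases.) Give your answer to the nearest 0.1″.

Δλ = 11.8″

At latitude -30.65331°, cos φ = 0.860268.
One radian of longitude at latitude φ spans R cos φ, so Δλ = ΔE / (R cos φ) = 313.0 / (6378000 × 0.860268) = 5.7046e-05 rad = 11.767″.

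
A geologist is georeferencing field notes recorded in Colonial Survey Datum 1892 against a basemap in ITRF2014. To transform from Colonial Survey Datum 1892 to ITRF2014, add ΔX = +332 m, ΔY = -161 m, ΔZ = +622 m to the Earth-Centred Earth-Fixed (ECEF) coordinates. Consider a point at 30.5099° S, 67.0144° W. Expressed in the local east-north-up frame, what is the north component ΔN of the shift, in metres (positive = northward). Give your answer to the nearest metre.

ΔN = 677 m

The local north axis is (−sin φ cos λ, −sin φ sin λ, cos φ), giving ΔN = 65.820 + 75.248 + 535.879 = 676.95 m.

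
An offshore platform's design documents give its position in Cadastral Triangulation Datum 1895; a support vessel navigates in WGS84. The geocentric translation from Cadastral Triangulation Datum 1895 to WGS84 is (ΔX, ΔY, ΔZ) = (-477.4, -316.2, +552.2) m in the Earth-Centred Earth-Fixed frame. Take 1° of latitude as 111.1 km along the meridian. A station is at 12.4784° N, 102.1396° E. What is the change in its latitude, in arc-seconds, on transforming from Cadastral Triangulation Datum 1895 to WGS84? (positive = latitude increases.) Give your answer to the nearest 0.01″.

Δφ = 18.93″

sin φ = 0.216072, cos φ = 0.976378, sin λ = 0.977638, cos λ = -0.210294.
North component: ΔN = −sin φ cos λ·ΔX − sin φ sin λ·ΔY + cos φ·ΔZ = −(0.216072)(-0.210294)(-477.4) − (0.216072)(0.977638)(-316.2) + (0.976378)(552.2) = 584.26 m.
1° of latitude spans 111100 m, so Δφ = 584.26 / 111100 × 3600 = 18.932″.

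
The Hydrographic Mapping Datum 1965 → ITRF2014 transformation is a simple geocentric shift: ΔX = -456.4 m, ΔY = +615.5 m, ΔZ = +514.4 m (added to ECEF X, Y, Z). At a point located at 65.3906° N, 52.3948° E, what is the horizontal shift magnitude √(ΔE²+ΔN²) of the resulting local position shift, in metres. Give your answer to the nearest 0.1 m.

The local east axis at (φ, λ) is (−sin λ, cos λ, 0), so ΔE = −sin(52.3948°)·(-456.4) + cos(52.3948°)·615.5 = 737.16 m.
The local north axis is (−sin φ cos λ, −sin φ sin λ, cos φ), giving ΔN = 253.206 − 443.329 + 214.212 = 24.09 m.
Horizontal magnitude = √(ΔE² + ΔN²) = √(737.16² + 24.09²) = 737.56 m.

737.6 m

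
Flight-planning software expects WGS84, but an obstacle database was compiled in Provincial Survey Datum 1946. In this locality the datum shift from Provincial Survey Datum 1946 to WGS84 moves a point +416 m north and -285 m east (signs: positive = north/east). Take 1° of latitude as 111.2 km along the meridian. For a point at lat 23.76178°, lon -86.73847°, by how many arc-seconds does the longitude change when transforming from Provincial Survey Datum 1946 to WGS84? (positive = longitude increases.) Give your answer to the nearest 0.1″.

At latitude 23.76178°, cos φ = 0.915229.
1° of longitude at this latitude = 111.2 × cos φ = 101.77 km, so Δλ = -285.0 / 101773.4 = -0.0028003° = -10.081″.

Δλ = -10.1″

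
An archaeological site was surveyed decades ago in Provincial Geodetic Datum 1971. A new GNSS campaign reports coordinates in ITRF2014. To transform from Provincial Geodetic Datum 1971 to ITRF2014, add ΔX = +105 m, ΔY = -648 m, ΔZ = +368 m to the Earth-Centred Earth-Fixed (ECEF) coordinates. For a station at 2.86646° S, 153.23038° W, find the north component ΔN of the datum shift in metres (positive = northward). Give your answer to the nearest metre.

ΔN = 377 m

At φ = -2.86646°, λ = -153.23038°: sin φ = -0.050008, cos φ = 0.998749, sin λ = -0.450404, cos λ = -0.892825.
ΔN = −sin φ cos λ·ΔX − sin φ sin λ·ΔY + cos φ·ΔZ = −(-0.050008)(-0.892825)(105) − (-0.050008)(-0.450404)(-648) + (0.998749)(368) = 377.45 m.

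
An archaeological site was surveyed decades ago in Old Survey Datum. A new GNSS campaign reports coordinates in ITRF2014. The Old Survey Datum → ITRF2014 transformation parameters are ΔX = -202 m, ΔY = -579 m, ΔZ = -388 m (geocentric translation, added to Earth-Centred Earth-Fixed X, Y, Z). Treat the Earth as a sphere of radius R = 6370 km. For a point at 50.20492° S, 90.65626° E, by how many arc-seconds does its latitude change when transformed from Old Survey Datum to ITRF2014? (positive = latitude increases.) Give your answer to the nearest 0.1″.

Δφ = -22.4″

sin φ = -0.768338, cos φ = 0.640044, sin λ = 0.999934, cos λ = -0.011454.
North component: ΔN = −sin φ cos λ·ΔX − sin φ sin λ·ΔY + cos φ·ΔZ = −(-0.768338)(-0.011454)(-202) − (-0.768338)(0.999934)(-579) + (0.640044)(-388) = -691.40 m.
1° of latitude spans πR/180 = 111177 m, so Δφ = -691.40 / 111177 × 3600 = -22.388″.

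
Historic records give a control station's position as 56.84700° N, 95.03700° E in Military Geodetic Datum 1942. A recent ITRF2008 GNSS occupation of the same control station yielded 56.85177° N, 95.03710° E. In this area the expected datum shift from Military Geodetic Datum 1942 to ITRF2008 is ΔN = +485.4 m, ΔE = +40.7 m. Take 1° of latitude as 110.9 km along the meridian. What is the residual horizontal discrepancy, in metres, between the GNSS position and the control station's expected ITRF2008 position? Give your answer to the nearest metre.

56 m

Observed coordinate differences: Δφ = +0.00477°, Δλ = +0.00010°.
Converting to metres (1° lat = 110900 m, cos φ = 0.546877): observed ΔN = 529.0 m, observed ΔE = 6.1 m.
Subtracting the expected shift leaves a residual of 529.0 − (485.4) = 43.6 m north and 6.1 − (40.7) = -34.6 m east.
Residual distance = √(43.6² + (-34.6)²) = 55.7 m.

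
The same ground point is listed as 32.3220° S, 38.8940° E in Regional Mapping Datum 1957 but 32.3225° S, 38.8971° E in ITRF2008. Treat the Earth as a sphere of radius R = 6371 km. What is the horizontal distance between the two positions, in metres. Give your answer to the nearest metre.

297 m

Δφ = -32.3225° − -32.3220° = -0.0005°; Δλ = 38.8971° − 38.8940° = +0.0031°.
1° along a meridian = πR/180 = 111195 m.
ΔN = Δφ × 111195 = -55.6 m; ΔE = Δλ × 111195 × cos(-32.3220°) = +0.0031 × 111195 × 0.845057 = 291.3 m.
Distance = √(ΔE² + ΔN²) = √(291.3² + (-55.6)²) = 296.6 m.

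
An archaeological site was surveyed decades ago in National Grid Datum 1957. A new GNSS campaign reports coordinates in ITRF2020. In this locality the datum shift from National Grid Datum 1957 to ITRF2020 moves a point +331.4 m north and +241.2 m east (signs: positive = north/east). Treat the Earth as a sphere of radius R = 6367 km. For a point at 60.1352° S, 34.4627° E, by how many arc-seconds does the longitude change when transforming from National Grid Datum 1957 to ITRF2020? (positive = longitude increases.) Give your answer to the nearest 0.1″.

At latitude -60.1352°, cos φ = 0.497955.
One radian of longitude at latitude φ spans R cos φ, so Δλ = ΔE / (R cos φ) = 241.2 / (6367000 × 0.497955) = 7.6077e-05 rad = 15.692″.

Δλ = 15.7″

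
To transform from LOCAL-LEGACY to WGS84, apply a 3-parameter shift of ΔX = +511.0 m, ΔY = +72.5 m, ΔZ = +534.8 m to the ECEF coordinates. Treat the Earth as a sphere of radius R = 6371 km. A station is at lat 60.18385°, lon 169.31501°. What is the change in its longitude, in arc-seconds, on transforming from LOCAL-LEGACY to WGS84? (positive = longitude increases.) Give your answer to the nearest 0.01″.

sin φ = 0.867625, cos φ = 0.497219, sin λ = 0.185409, cos λ = -0.982661.
East component: ΔE = −sin λ·ΔX + cos λ·ΔY = −(0.185409)(511.0) + (-0.982661)(72.5) = -165.99 m.
1° of latitude spans πR/180 = 111195 m; at latitude φ, 1° of longitude spans that × cos φ = 55288.2 m, so Δλ = -165.99 / 55288.2 × 3600 = -10.808″.

Δλ = -10.81″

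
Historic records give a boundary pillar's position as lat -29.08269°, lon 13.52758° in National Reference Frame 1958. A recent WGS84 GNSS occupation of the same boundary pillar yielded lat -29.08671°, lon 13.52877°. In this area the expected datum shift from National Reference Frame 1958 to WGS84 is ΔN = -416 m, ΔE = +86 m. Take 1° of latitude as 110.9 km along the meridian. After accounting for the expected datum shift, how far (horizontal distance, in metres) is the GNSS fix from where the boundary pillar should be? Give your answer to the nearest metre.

42 m

Observed coordinate differences: Δφ = -0.00402°, Δλ = +0.00119°.
Converting to metres (1° lat = 110900 m, cos φ = 0.873919): observed ΔN = -445.8 m, observed ΔE = 115.3 m.
Subtracting the expected shift leaves a residual of -445.8 − (-416) = -29.8 m north and 115.3 − (86) = 29.3 m east.
Residual distance = √((-29.8)² + 29.3²) = 41.8 m.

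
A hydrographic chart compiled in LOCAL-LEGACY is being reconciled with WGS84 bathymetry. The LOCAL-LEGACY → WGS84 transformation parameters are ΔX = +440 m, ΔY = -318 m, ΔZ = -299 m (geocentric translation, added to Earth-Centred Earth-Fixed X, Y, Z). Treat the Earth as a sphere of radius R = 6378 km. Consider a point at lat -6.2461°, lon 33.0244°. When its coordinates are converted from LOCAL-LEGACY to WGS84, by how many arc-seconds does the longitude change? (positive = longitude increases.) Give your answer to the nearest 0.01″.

sin φ = -0.108799, cos φ = 0.994064, sin λ = 0.544996, cos λ = 0.838439.
East component: ΔE = −sin λ·ΔX + cos λ·ΔY = −(0.544996)(440) + (0.838439)(-318) = -506.42 m.
1° of latitude spans πR/180 = 111317 m; at latitude φ, 1° of longitude spans that × cos φ = 110656.3 m, so Δλ = -506.42 / 110656.3 × 3600 = -16.476″.

Δλ = -16.48″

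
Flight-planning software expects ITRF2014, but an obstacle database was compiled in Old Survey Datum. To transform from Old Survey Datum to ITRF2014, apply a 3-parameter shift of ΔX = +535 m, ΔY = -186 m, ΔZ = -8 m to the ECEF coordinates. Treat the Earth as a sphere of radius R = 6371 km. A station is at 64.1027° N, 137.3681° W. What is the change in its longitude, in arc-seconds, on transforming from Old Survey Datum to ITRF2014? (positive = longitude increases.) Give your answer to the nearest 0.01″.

sin φ = 0.899578, cos φ = 0.436759, sin λ = -0.677286, cos λ = -0.735720.
East component: ΔE = −sin λ·ΔX + cos λ·ΔY = −(-0.677286)(535) + (-0.735720)(-186) = 499.19 m.
1° of latitude spans πR/180 = 111195 m; at latitude φ, 1° of longitude spans that × cos φ = 48565.4 m, so Δλ = 499.19 / 48565.4 × 3600 = 37.003″.

Δλ = 37.00″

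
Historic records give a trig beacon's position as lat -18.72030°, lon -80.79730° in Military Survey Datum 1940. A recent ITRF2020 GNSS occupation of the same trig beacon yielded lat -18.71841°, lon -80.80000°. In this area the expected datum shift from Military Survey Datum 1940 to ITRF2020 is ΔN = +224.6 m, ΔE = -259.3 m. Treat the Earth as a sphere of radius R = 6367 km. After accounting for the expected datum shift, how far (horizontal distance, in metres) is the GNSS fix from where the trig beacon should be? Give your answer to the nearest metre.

29 m

Observed coordinate differences: Δφ = +0.00189°, Δλ = -0.00270°.
Converting to metres (1° lat = 111125 m, cos φ = 0.947097): observed ΔN = 210.0 m, observed ΔE = -284.2 m.
Subtracting the expected shift leaves a residual of 210.0 − (224.6) = -14.6 m north and -284.2 − (-259.3) = -24.9 m east.
Residual distance = √((-14.6)² + (-24.9)²) = 28.8 m.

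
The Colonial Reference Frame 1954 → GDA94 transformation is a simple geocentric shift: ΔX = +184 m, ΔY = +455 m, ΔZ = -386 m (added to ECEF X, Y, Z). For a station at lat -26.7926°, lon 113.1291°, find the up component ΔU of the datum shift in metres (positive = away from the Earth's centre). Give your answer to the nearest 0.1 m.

At φ = -26.7926°, λ = 113.1291°: sin φ = -0.450762, cos φ = 0.892644, sin λ = 0.919622, cos λ = -0.392804.
ΔU = cos φ cos λ·ΔX + cos φ sin λ·ΔY + sin φ·ΔZ = (0.892644)(-0.392804)(184) + (0.892644)(0.919622)(455) + (-0.450762)(-386) = 482.98 m.

ΔU = 483.0 m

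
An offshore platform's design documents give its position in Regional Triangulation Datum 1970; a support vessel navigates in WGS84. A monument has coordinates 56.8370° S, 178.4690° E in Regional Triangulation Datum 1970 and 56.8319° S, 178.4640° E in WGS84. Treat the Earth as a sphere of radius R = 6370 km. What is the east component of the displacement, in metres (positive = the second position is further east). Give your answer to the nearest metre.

ΔE = -304 m

Δφ = -56.8319° − -56.8370° = +0.0051°; Δλ = 178.4640° − 178.4690° = -0.0050°.
1° along a meridian = πR/180 = 111177 m.
ΔN = Δφ × 111177 = 567.0 m; ΔE = Δλ × 111177 × cos(-56.8370°) = -0.0050 × 111177 × 0.547023 = -304.1 m.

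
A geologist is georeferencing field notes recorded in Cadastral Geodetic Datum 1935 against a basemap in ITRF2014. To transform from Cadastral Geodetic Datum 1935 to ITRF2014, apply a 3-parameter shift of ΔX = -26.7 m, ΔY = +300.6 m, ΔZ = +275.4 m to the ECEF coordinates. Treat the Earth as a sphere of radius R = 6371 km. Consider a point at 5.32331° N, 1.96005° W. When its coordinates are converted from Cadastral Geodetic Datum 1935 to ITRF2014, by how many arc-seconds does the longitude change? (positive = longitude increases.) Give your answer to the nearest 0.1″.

Δλ = 9.7″

sin φ = 0.092776, cos φ = 0.995687, sin λ = -0.034203, cos λ = 0.999415.
East component: ΔE = −sin λ·ΔX + cos λ·ΔY = −(-0.034203)(-26.7) + (0.999415)(300.6) = 299.51 m.
1° of latitude spans πR/180 = 111195 m; at latitude φ, 1° of longitude spans that × cos φ = 110715.3 m, so Δλ = 299.51 / 110715.3 × 3600 = 9.739″.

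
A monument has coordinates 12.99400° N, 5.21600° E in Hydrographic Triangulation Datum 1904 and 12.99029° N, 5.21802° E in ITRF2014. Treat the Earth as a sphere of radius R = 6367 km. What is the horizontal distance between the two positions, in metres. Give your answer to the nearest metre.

467 m

Δφ = 12.99029° − 12.99400° = -0.00371°; Δλ = 5.21802° − 5.21600° = +0.00202°.
1° along a meridian = πR/180 = 111125 m.
ΔN = Δφ × 111125 = -412.3 m; ΔE = Δλ × 111125 × cos(12.99400°) = +0.00202 × 111125 × 0.974394 = 218.7 m.
Distance = √(ΔE² + ΔN²) = √(218.7² + (-412.3)²) = 466.7 m.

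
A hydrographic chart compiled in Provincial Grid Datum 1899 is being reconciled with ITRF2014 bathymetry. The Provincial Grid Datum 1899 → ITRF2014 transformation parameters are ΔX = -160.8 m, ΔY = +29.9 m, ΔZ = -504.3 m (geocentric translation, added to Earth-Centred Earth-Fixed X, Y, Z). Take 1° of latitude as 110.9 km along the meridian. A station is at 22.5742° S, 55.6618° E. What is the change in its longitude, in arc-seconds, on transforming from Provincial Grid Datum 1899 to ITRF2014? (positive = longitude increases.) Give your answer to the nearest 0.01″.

sin φ = -0.383880, cos φ = 0.923383, sin λ = 0.825722, cos λ = 0.564077.
East component: ΔE = −sin λ·ΔX + cos λ·ΔY = −(0.825722)(-160.8) + (0.564077)(29.9) = 149.64 m.
1° of latitude spans 110900 m; at latitude φ, 1° of longitude spans that × cos φ = 102403.2 m, so Δλ = 149.64 / 102403.2 × 3600 = 5.261″.

Δλ = 5.26″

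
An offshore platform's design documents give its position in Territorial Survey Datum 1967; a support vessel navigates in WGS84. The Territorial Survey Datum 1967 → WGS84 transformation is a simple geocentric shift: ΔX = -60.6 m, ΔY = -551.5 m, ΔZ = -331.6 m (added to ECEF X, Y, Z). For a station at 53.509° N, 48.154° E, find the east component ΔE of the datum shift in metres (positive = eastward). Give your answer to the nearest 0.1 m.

At φ = 53.509°, λ = 48.154°: sin φ = 0.803950, cos φ = 0.594697, sin λ = 0.744941, cos λ = 0.667131.
ΔE = −sin λ·ΔX + cos λ·ΔY = −(0.744941)·(-60.6) + (0.667131)·(-551.5) = -322.78 m.

ΔE = -322.8 m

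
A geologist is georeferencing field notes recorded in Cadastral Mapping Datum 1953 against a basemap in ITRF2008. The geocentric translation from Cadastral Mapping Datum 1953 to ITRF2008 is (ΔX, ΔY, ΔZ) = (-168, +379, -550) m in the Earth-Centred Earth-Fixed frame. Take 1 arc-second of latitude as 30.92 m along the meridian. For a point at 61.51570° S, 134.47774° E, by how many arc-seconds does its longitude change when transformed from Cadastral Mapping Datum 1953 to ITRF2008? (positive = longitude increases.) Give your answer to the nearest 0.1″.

Δλ = -9.9″

sin φ = -0.878948, cos φ = 0.476918, sin λ = 0.713523, cos λ = -0.700632.
East component: ΔE = −sin λ·ΔX + cos λ·ΔY = −(0.713523)(-168) + (-0.700632)(379) = -145.67 m.
1° of latitude spans 3600 × 30.92 = 111312 m; at latitude φ, 1° of longitude spans that × cos φ = 53086.7 m, so Δλ = -145.67 / 53086.7 × 3600 = -9.878″.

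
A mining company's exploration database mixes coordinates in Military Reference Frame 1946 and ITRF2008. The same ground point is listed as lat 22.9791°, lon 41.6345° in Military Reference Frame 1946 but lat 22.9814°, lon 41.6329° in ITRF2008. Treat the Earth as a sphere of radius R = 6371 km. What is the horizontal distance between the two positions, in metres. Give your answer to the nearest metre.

Δφ = 22.9814° − 22.9791° = +0.0023°; Δλ = 41.6329° − 41.6345° = -0.0016°.
1° along a meridian = πR/180 = 111195 m.
ΔN = Δφ × 111195 = 255.7 m; ΔE = Δλ × 111195 × cos(22.9791°) = -0.0016 × 111195 × 0.920647 = -163.8 m.
Distance = √(ΔE² + ΔN²) = √((-163.8)² + 255.7²) = 303.7 m.

304 m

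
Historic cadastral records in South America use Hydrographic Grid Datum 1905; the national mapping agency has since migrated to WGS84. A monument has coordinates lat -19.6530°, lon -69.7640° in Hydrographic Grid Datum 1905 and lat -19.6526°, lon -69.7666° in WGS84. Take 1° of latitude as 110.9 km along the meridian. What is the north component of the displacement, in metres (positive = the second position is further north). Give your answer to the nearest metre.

Δφ = -19.6526° − -19.6530° = +0.0004°; Δλ = -69.7666° − -69.7640° = -0.0026°.
ΔN = Δφ × 110900 = 44.4 m; ΔE = Δλ × 110900 × cos(-19.6530°) = -0.0026 × 110900 × 0.941747 = -271.5 m.

ΔN = 44 m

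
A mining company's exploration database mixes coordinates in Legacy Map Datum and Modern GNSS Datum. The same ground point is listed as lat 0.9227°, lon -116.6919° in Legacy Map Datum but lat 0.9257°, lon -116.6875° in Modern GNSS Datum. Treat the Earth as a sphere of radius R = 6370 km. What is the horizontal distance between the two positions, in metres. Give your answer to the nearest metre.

Δφ = 0.9257° − 0.9227° = +0.0030°; Δλ = -116.6875° − -116.6919° = +0.0044°.
1° along a meridian = πR/180 = 111177 m.
ΔN = Δφ × 111177 = 333.5 m; ΔE = Δλ × 111177 × cos(0.9227°) = +0.0044 × 111177 × 0.999870 = 489.1 m.
Distance = √(ΔE² + ΔN²) = √(489.1² + 333.5²) = 592.0 m.

592 m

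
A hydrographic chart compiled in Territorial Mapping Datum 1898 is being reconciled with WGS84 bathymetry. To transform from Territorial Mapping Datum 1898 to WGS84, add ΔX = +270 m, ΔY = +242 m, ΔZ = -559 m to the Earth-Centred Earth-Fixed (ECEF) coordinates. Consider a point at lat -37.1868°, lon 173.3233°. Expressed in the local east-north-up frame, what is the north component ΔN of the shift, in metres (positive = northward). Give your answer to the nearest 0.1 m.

The local north axis is (−sin φ cos λ, −sin φ sin λ, cos φ), giving ΔN = -162.085 + 17.006 − 445.338 = -590.42 m.

ΔN = -590.4 m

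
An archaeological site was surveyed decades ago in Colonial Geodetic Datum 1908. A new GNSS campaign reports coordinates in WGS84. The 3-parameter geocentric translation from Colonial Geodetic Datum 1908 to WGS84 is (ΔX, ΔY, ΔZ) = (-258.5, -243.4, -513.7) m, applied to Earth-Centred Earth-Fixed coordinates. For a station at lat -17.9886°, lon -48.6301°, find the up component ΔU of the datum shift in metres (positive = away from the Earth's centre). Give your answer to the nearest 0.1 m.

ΔU = 169.9 m

The local up (radial) axis is (cos φ cos λ, cos φ sin λ, sin φ), giving ΔU = -162.496 + 173.733 + 158.645 = 169.88 m.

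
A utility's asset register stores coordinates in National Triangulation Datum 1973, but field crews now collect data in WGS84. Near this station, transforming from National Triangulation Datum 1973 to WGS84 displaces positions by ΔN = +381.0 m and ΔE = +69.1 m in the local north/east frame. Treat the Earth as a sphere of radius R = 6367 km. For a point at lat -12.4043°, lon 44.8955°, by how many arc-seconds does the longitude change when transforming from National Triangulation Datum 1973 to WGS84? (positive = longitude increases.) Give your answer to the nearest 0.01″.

Δλ = 2.29″

At latitude -12.4043°, cos φ = 0.976656.
One radian of longitude at latitude φ spans R cos φ, so Δλ = ΔE / (R cos φ) = 69.1 / (6367000 × 0.976656) = 1.1112e-05 rad = 2.292″.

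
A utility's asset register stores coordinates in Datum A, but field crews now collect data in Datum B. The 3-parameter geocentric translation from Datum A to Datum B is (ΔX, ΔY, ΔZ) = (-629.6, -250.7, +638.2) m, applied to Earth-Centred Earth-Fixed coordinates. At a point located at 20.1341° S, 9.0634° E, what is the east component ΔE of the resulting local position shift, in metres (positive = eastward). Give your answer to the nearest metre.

ΔE = -148 m

At φ = -20.1341°, λ = 9.0634°: sin φ = -0.344219, cos φ = 0.938890, sin λ = 0.157527, cos λ = 0.987515.
ΔE = −sin λ·ΔX + cos λ·ΔY = −(0.157527)·(-629.6) + (0.987515)·(-250.7) = -148.39 m.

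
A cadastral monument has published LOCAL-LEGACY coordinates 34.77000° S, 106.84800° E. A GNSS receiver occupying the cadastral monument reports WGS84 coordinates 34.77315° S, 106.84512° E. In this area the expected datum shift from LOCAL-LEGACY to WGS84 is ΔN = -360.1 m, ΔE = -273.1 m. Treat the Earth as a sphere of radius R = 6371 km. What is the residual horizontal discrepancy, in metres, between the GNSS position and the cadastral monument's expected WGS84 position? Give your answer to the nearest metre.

14 m

Observed coordinate differences: Δφ = -0.00315°, Δλ = -0.00288°.
Converting to metres (1° lat = 111195 m, cos φ = 0.821448): observed ΔN = -350.3 m, observed ΔE = -263.1 m.
Subtracting the expected shift leaves a residual of -350.3 − (-360.1) = 9.8 m north and -263.1 − (-273.1) = 10.0 m east.
Residual distance = √(9.8² + 10.0²) = 14.1 m.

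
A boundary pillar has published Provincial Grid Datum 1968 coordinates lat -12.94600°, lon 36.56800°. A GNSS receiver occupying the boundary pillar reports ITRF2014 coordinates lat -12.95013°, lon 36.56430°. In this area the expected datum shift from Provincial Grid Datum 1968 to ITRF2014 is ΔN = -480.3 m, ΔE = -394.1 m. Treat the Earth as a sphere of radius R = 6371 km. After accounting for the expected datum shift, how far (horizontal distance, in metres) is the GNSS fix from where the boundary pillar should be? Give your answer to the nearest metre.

22 m

Observed coordinate differences: Δφ = -0.00413°, Δλ = -0.00370°.
Converting to metres (1° lat = 111195 m, cos φ = 0.974582): observed ΔN = -459.2 m, observed ΔE = -401.0 m.
Subtracting the expected shift leaves a residual of -459.2 − (-480.3) = 21.1 m north and -401.0 − (-394.1) = -6.9 m east.
Residual distance = √(21.1² + (-6.9)²) = 22.2 m.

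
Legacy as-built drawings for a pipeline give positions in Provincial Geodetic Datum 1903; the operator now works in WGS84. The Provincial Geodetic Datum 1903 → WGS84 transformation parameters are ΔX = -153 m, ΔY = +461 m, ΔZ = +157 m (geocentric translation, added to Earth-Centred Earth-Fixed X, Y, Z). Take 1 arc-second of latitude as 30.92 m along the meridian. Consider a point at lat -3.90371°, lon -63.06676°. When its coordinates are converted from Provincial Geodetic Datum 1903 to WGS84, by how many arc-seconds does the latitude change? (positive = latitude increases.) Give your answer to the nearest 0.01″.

sin φ = -0.068080, cos φ = 0.997680, sin λ = -0.891535, cos λ = 0.452952.
North component: ΔN = −sin φ cos λ·ΔX − sin φ sin λ·ΔY + cos φ·ΔZ = −(-0.068080)(0.452952)(-153) − (-0.068080)(-0.891535)(461) + (0.997680)(157) = 123.94 m.
1° of latitude spans 3600 × 30.92 = 111312 m, so Δφ = 123.94 / 111312 × 3600 = 4.008″.

Δφ = 4.01″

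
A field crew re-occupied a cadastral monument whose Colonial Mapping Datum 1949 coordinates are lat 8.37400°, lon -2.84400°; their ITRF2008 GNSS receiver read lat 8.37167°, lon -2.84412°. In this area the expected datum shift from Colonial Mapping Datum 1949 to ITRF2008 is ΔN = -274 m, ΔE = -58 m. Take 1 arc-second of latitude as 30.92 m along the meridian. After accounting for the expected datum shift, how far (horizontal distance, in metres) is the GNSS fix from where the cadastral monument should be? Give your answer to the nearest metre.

Observed coordinate differences: Δφ = -0.00233°, Δλ = -0.00012°.
Converting to metres (1° lat = 111312 m, cos φ = 0.989339): observed ΔN = -259.4 m, observed ΔE = -13.2 m.
Subtracting the expected shift leaves a residual of -259.4 − (-274) = 14.6 m north and -13.2 − (-58) = 44.8 m east.
Residual distance = √(14.6² + 44.8²) = 47.1 m.

47 m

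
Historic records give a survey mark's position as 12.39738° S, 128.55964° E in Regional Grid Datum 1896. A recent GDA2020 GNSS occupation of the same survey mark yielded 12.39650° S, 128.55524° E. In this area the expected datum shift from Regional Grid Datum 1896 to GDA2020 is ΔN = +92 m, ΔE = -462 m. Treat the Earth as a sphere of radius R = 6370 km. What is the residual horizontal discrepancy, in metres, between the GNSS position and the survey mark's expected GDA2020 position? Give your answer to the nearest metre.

Observed coordinate differences: Δφ = +0.00088°, Δλ = -0.00440°.
Converting to metres (1° lat = 111177 m, cos φ = 0.976682): observed ΔN = 97.8 m, observed ΔE = -477.8 m.
Subtracting the expected shift leaves a residual of 97.8 − (92) = 5.8 m north and -477.8 − (-462) = -15.8 m east.
Residual distance = √(5.8² + (-15.8)²) = 16.8 m.

17 m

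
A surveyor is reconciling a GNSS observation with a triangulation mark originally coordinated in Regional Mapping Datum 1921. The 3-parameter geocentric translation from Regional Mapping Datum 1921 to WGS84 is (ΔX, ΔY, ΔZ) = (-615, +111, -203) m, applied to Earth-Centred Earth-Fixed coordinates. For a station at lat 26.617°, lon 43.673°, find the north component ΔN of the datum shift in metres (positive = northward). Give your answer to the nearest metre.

At φ = 26.617°, λ = 43.673°: sin φ = 0.448024, cos φ = 0.894021, sin λ = 0.690542, cos λ = 0.723293.
ΔN = −sin φ cos λ·ΔX − sin φ sin λ·ΔY + cos φ·ΔZ = −(0.448024)(0.723293)(-615) − (0.448024)(0.690542)(111) + (0.894021)(-203) = -16.54 m.

ΔN = -17 m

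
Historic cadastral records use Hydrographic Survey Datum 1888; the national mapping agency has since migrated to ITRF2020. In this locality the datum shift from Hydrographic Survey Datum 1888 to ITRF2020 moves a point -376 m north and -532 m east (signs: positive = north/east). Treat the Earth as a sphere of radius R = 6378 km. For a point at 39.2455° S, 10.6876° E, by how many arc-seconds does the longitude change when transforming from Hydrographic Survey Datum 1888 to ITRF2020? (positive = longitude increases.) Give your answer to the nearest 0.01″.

At latitude -39.2455°, cos φ = 0.774442.
One radian of longitude at latitude φ spans R cos φ, so Δλ = ΔE / (R cos φ) = -532.0 / (6378000 × 0.774442) = -1.0771e-04 rad = -22.216″.

Δλ = -22.22″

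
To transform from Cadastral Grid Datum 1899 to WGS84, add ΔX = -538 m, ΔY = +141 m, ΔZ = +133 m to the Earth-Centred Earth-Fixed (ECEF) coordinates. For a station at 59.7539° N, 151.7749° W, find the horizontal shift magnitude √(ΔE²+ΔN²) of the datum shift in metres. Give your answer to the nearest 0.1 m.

The local east axis at (φ, λ) is (−sin λ, cos λ, 0), so ΔE = −sin(-151.7749°)·(-538) + cos(-151.7749°)·141 = -378.67 m.
The local north axis is (−sin φ cos λ, −sin φ sin λ, cos φ), giving ΔN = -409.500 + 57.606 + 66.994 = -284.90 m.
Horizontal magnitude = √(ΔE² + ΔN²) = √((-378.67)² + (-284.90)²) = 473.88 m.

473.9 m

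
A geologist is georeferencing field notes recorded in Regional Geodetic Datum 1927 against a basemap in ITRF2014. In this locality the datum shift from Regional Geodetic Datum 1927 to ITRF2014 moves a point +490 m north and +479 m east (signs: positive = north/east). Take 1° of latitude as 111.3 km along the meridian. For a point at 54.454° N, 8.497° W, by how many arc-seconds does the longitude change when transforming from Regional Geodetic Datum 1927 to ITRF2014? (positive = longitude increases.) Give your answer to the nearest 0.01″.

At latitude 54.454°, cos φ = 0.581356.
1° of longitude at this latitude = 111.3 × cos φ = 64.70 km, so Δλ = 479.0 / 64705.0 = 0.0074028° = 26.650″.

Δλ = 26.65″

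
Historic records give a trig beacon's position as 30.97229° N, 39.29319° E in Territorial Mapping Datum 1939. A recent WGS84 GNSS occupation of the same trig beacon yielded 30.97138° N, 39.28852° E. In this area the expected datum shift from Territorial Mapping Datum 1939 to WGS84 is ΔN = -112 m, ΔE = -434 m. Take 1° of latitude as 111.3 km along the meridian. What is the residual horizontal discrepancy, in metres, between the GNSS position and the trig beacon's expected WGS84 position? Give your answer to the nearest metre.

Observed coordinate differences: Δφ = -0.00091°, Δλ = -0.00467°.
Converting to metres (1° lat = 111300 m, cos φ = 0.857416): observed ΔN = -101.3 m, observed ΔE = -445.7 m.
Subtracting the expected shift leaves a residual of -101.3 − (-112) = 10.7 m north and -445.7 − (-434) = -11.7 m east.
Residual distance = √(10.7² + (-11.7)²) = 15.8 m.

16 m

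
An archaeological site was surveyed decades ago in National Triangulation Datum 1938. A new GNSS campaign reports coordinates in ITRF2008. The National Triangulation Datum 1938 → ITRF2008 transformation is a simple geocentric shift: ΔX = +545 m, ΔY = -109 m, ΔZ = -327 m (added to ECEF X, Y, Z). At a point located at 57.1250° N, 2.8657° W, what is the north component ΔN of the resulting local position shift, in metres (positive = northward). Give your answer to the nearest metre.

ΔN = -639 m

At φ = 57.1250°, λ = -2.8657°: sin φ = 0.839857, cos φ = 0.542808, sin λ = -0.049995, cos λ = 0.998749.
ΔN = −sin φ cos λ·ΔX − sin φ sin λ·ΔY + cos φ·ΔZ = −(0.839857)(0.998749)(545) − (0.839857)(-0.049995)(-109) + (0.542808)(-327) = -639.22 m.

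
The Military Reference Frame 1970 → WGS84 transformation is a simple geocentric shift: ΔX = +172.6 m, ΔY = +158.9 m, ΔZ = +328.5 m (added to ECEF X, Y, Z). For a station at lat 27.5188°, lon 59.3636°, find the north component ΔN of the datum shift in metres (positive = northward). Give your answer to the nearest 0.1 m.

ΔN = 187.5 m

At φ = 27.5188°, λ = 59.3636°: sin φ = 0.462040, cos φ = 0.886859, sin λ = 0.860418, cos λ = 0.509588.
ΔN = −sin φ cos λ·ΔX − sin φ sin λ·ΔY + cos φ·ΔZ = −(0.462040)(0.509588)(172.6) − (0.462040)(0.860418)(158.9) + (0.886859)(328.5) = 187.52 m.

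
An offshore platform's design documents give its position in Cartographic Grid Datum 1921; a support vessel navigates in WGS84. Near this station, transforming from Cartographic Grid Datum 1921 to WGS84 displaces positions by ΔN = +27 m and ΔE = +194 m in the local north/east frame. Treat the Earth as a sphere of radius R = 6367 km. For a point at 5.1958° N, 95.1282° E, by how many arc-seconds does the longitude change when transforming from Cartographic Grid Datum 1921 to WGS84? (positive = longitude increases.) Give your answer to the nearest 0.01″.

Δλ = 6.31″

At latitude 5.1958°, cos φ = 0.995891.
One radian of longitude at latitude φ spans R cos φ, so Δλ = ΔE / (R cos φ) = 194.0 / (6367000 × 0.995891) = 3.0595e-05 rad = 6.311″.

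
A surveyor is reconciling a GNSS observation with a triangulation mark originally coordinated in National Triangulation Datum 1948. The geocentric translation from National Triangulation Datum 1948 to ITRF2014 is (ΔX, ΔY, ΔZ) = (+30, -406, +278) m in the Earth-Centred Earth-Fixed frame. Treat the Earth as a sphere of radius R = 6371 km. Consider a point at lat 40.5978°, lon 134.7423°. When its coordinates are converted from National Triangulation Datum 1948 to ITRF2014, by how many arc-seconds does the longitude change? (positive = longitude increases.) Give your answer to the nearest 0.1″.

sin φ = 0.650745, cos φ = 0.759296, sin λ = 0.710280, cos λ = -0.703919.
East component: ΔE = −sin λ·ΔX + cos λ·ΔY = −(0.710280)(30) + (-0.703919)(-406) = 264.48 m.
1° of latitude spans πR/180 = 111195 m; at latitude φ, 1° of longitude spans that × cos φ = 84429.9 m, so Δλ = 264.48 / 84429.9 × 3600 = 11.277″.

Δλ = 11.3″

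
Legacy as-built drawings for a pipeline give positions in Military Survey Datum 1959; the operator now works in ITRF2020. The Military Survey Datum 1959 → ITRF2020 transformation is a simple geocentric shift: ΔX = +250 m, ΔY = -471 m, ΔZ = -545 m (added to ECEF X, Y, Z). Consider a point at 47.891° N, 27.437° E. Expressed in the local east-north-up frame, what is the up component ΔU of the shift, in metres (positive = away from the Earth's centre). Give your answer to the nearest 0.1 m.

At φ = 47.891°, λ = 27.437°: sin φ = 0.741871, cos φ = 0.670543, sin λ = 0.460773, cos λ = 0.887518.
ΔU = cos φ cos λ·ΔX + cos φ sin λ·ΔY + sin φ·ΔZ = (0.670543)(0.887518)(250) + (0.670543)(0.460773)(-471) + (0.741871)(-545) = -401.06 m.

ΔU = -401.1 m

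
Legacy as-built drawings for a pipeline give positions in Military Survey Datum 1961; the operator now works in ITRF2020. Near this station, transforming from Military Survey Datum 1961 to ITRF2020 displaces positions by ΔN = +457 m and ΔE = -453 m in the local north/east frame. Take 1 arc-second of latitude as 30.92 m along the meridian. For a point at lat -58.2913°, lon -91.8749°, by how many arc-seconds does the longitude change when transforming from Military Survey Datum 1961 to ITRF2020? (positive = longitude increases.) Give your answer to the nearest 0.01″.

At latitude -58.2913°, cos φ = 0.525601.
1″ of longitude at this latitude = 30.92 × cos φ = 16.2516 m, so Δλ = -453.0 / 16.2516 = -27.874″.

Δλ = -27.87″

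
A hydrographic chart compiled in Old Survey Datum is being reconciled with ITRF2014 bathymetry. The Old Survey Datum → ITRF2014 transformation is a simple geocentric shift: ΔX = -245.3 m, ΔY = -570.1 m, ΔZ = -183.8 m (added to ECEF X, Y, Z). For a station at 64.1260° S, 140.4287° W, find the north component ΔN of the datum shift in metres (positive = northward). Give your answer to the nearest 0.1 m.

At φ = -64.1260°, λ = -140.4287°: sin φ = -0.899756, cos φ = 0.436394, sin λ = -0.637038, cos λ = -0.770832.
ΔN = −sin φ cos λ·ΔX − sin φ sin λ·ΔY + cos φ·ΔZ = −(-0.899756)(-0.770832)(-245.3) − (-0.899756)(-0.637038)(-570.1) + (0.436394)(-183.8) = 416.69 m.

ΔN = 416.7 m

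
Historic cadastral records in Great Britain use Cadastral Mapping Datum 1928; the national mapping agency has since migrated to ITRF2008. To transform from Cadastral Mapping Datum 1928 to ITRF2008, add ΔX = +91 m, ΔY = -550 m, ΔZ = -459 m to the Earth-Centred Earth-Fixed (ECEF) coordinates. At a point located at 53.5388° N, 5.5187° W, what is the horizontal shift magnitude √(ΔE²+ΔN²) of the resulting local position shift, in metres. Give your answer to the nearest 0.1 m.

664.0 m

At φ = 53.5388°, λ = -5.5187°: sin φ = 0.804259, cos φ = 0.594278, sin λ = -0.096171, cos λ = 0.995365.
ΔE = −sin λ·ΔX + cos λ·ΔY = −(-0.096171)·(91) + (0.995365)·(-550) = -538.70 m.
ΔN = −sin φ cos λ·ΔX − sin φ sin λ·ΔY + cos φ·ΔZ = −(0.804259)(0.995365)(91) − (0.804259)(-0.096171)(-550) + (0.594278)(-459) = -388.16 m.
Horizontal magnitude = √(ΔE² + ΔN²) = √((-538.70)² + (-388.16)²) = 663.98 m.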